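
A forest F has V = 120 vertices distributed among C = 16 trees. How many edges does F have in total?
104 (Each of the 16 component trees on V_i vertices has V_i - 1 edges; summing gives V - C = 120 - 16 = 104)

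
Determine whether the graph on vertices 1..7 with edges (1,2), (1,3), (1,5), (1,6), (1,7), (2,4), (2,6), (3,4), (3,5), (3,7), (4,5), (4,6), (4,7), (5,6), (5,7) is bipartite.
No (odd cycle of length 3: 7 -> 1 -> 3 -> 7)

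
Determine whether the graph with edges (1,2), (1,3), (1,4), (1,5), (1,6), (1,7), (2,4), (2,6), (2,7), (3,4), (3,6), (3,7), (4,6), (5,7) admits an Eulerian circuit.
Yes (the graph is connected and all 7 vertices have even degree)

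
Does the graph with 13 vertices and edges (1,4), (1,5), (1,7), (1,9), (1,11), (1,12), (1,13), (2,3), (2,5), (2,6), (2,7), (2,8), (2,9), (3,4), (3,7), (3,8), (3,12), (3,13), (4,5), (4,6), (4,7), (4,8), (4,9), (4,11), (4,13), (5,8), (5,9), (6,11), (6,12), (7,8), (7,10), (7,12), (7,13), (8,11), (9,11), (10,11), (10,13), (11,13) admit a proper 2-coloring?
No (odd cycle of length 3: 13 -> 1 -> 7 -> 13)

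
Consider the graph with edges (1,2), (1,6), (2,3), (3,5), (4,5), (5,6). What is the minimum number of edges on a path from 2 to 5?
2 (path: 2 -> 3 -> 5, 2 edges)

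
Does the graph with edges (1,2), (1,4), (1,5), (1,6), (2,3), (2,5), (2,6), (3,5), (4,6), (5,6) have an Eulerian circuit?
Yes (the graph is connected and all 6 vertices have even degree)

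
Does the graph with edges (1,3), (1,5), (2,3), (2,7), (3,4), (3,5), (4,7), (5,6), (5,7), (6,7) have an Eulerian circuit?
Yes (the graph is connected and all 7 vertices have even degree)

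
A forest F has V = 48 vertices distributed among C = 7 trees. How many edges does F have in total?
41 (Each of the 7 component trees on V_i vertices has V_i - 1 edges; summing gives V - C = 48 - 7 = 41)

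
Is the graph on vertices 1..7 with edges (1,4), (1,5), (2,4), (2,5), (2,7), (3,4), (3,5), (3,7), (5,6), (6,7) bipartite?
Yes. Partition: {1, 2, 3, 6}, {4, 5, 7}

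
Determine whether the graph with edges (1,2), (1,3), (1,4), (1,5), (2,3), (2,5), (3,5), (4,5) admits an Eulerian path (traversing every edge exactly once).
Yes (the graph is connected and exactly 2 vertices have odd degree: {2, 3}; any Eulerian path must start and end at those)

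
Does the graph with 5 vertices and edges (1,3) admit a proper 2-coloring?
Yes. Partition: {1, 2, 4, 5}, {3}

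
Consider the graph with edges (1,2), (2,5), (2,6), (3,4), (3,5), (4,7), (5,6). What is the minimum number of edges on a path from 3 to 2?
2 (path: 3 -> 5 -> 2, 2 edges)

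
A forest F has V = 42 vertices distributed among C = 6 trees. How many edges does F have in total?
36 (Each of the 6 component trees on V_i vertices has V_i - 1 edges; summing gives V - C = 42 - 6 = 36)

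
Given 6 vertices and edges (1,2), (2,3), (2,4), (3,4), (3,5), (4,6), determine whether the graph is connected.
Yes (BFS from 1 visits [1, 2, 3, 4, 5, 6] — all 6 vertices reached)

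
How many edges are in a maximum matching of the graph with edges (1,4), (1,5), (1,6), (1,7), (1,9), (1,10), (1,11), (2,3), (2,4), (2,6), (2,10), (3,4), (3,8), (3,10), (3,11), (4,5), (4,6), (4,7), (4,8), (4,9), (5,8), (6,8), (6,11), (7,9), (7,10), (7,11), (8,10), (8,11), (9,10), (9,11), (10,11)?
5 (matching: (1,7), (2,6), (4,9), (5,8), (10,11); upper bound floor(n/2) = floor(11/2) = 5)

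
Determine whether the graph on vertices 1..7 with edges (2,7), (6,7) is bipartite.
Yes. Partition: {1, 2, 3, 4, 5, 6}, {7}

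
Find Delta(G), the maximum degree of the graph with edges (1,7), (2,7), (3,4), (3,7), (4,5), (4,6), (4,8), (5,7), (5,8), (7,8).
5 (attained at vertex 7)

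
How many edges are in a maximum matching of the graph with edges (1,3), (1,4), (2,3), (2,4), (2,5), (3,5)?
2 (matching: (1,4), (2,5); upper bound floor(n/2) = floor(5/2) = 2)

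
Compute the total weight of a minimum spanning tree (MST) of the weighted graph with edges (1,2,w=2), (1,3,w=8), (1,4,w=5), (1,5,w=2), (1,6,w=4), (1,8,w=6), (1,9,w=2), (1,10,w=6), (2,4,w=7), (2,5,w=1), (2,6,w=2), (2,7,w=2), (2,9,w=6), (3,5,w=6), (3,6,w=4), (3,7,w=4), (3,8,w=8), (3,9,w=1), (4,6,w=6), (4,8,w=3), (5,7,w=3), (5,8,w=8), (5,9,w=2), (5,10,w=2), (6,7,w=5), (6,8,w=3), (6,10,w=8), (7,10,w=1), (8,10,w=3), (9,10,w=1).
16 (MST edges: (1,2,w=2), (1,9,w=2), (2,5,w=1), (2,6,w=2), (3,9,w=1), (4,8,w=3), (6,8,w=3), (7,10,w=1), (9,10,w=1); sum of weights 2 + 2 + 1 + 2 + 1 + 3 + 3 + 1 + 1 = 16)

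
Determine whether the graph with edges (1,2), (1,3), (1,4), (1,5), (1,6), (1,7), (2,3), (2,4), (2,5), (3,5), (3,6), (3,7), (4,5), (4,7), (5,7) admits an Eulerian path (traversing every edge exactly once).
Yes (the graph is connected and exactly 2 vertices have odd degree: {3, 5}; any Eulerian path must start and end at those)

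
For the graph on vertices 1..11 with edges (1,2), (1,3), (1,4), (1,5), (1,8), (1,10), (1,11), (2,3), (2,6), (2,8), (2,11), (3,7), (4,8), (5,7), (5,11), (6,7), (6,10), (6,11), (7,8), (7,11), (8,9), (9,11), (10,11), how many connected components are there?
1 (components: {1, 2, 3, 4, 5, 6, 7, 8, 9, 10, 11})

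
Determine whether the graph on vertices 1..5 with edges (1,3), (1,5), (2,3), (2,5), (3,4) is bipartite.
Yes. Partition: {1, 2, 4}, {3, 5}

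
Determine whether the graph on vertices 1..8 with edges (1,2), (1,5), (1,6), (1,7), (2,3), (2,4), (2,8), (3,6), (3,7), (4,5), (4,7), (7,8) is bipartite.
Yes. Partition: {1, 3, 4, 8}, {2, 5, 6, 7}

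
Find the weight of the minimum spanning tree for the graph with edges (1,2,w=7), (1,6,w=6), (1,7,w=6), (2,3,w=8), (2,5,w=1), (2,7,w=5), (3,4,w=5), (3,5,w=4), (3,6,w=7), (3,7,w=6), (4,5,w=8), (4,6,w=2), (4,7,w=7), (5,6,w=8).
23 (MST edges: (1,6,w=6), (2,5,w=1), (2,7,w=5), (3,4,w=5), (3,5,w=4), (4,6,w=2); sum of weights 6 + 1 + 5 + 5 + 4 + 2 = 23)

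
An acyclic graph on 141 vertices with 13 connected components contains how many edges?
128 (Each of the 13 component trees on V_i vertices has V_i - 1 edges; summing gives V - C = 141 - 13 = 128)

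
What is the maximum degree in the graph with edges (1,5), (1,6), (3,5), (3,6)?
2 (attained at vertices 1, 3, 5, 6)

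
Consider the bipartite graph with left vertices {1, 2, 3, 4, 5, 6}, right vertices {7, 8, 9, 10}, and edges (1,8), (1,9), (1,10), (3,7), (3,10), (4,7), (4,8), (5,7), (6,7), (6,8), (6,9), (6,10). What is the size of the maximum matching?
4 (matching: (1,10), (3,7), (4,8), (6,9); upper bound min(|L|,|R|) = min(6,4) = 4)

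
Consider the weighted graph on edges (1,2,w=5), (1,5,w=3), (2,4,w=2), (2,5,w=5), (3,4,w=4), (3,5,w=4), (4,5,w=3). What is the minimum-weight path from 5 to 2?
5 (path: 5 -> 2; weights 5 = 5)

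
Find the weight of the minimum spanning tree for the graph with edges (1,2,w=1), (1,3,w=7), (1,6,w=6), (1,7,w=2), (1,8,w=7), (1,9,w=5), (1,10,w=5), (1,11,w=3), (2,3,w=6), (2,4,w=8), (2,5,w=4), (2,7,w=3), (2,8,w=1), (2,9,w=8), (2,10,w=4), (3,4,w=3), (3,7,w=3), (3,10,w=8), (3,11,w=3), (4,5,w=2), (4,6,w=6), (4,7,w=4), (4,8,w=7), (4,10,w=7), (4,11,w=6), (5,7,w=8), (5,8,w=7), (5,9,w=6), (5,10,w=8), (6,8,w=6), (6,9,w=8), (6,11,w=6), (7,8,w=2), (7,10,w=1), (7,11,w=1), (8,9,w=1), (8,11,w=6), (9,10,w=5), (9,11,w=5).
21 (MST edges: (1,2,w=1), (1,6,w=6), (1,7,w=2), (2,8,w=1), (3,4,w=3), (3,7,w=3), (4,5,w=2), (7,10,w=1), (7,11,w=1), (8,9,w=1); sum of weights 1 + 6 + 2 + 1 + 3 + 3 + 2 + 1 + 1 + 1 = 21)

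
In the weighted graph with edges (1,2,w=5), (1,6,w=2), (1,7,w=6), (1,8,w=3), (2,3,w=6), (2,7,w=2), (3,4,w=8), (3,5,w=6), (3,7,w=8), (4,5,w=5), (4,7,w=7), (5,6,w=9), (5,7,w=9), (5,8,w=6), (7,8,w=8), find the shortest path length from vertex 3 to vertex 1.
11 (path: 3 -> 2 -> 1; weights 6 + 5 = 11)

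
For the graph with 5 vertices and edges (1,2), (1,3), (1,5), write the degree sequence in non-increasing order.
[3, 1, 1, 1, 0] (degrees: deg(1)=3, deg(2)=1, deg(3)=1, deg(4)=0, deg(5)=1)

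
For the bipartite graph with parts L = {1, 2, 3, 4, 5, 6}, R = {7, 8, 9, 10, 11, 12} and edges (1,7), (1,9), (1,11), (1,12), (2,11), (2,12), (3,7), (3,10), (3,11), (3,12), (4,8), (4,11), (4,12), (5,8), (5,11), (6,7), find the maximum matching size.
6 (matching: (1,9), (2,11), (3,10), (4,12), (5,8), (6,7); upper bound min(|L|,|R|) = min(6,6) = 6)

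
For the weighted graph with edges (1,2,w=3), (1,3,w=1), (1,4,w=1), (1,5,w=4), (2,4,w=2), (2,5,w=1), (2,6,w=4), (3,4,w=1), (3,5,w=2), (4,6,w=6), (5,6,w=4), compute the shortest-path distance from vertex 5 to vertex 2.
1 (path: 5 -> 2; weights 1 = 1)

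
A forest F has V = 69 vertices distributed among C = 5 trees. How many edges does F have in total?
64 (Each of the 5 component trees on V_i vertices has V_i - 1 edges; summing gives V - C = 69 - 5 = 64)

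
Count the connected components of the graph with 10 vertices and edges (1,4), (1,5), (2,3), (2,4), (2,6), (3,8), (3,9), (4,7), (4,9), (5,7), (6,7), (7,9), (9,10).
1 (components: {1, 2, 3, 4, 5, 6, 7, 8, 9, 10})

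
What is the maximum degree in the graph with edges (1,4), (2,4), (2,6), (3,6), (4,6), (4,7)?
4 (attained at vertex 4)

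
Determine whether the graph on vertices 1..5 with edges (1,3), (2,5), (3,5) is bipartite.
Yes. Partition: {1, 4, 5}, {2, 3}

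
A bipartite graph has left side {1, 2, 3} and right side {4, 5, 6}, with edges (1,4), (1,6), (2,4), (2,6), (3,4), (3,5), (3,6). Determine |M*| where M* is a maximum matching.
3 (matching: (1,6), (2,4), (3,5); upper bound min(|L|,|R|) = min(3,3) = 3)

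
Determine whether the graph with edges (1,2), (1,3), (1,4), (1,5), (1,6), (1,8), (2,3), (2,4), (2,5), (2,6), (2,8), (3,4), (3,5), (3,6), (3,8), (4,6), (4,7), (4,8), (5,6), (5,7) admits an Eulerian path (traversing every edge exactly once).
Yes (the graph is connected and exactly 2 vertices have odd degree: {5, 6}; any Eulerian path must start and end at those)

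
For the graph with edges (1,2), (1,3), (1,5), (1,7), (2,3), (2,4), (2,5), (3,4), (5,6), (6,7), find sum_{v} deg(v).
20 (handshake: sum of degrees = 2|E| = 2 x 10 = 20)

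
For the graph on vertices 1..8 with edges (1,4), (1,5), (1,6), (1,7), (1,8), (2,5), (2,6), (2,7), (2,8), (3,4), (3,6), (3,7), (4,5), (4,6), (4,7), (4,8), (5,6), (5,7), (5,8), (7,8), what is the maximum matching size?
4 (matching: (1,6), (2,5), (3,7), (4,8); upper bound floor(n/2) = floor(8/2) = 4)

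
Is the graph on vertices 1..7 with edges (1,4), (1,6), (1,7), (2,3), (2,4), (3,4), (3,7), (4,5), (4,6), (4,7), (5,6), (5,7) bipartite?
No (odd cycle of length 3: 7 -> 1 -> 4 -> 7)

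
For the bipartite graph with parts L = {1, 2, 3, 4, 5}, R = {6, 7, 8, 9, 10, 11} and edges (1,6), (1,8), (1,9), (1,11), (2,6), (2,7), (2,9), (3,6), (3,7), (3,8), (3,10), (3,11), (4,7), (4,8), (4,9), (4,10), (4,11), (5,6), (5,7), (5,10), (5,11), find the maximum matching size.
5 (matching: (1,11), (2,9), (3,10), (4,8), (5,7); upper bound min(|L|,|R|) = min(5,6) = 5)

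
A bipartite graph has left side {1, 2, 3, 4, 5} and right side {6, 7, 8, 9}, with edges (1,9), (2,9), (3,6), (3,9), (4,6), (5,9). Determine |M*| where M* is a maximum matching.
2 (matching: (1,9), (3,6); upper bound min(|L|,|R|) = min(5,4) = 4)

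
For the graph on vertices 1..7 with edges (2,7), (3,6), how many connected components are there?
5 (components: {1}, {2, 7}, {3, 6}, {4}, {5})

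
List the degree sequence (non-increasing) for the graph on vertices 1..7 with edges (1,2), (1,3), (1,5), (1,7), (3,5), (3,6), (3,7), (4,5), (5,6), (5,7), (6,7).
[5, 4, 4, 4, 3, 1, 1] (degrees: deg(1)=4, deg(2)=1, deg(3)=4, deg(4)=1, deg(5)=5, deg(6)=3, deg(7)=4)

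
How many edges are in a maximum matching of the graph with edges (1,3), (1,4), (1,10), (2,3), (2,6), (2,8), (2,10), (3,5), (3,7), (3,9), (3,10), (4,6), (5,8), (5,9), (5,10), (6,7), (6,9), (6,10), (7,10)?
5 (matching: (1,3), (2,8), (4,6), (5,9), (7,10); upper bound floor(n/2) = floor(10/2) = 5)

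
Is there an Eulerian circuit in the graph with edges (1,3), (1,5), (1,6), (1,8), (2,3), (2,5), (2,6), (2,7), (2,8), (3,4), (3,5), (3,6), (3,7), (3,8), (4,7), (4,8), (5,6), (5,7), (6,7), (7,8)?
No (6 vertices have odd degree: {2, 3, 4, 5, 6, 8}; Eulerian circuit requires 0)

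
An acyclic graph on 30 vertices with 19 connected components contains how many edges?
11 (Each of the 19 component trees on V_i vertices has V_i - 1 edges; summing gives V - C = 30 - 19 = 11)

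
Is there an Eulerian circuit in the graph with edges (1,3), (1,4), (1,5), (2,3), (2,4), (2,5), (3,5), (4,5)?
No (4 vertices have odd degree: {1, 2, 3, 4}; Eulerian circuit requires 0)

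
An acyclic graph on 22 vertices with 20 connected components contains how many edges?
2 (Each of the 20 component trees on V_i vertices has V_i - 1 edges; summing gives V - C = 22 - 20 = 2)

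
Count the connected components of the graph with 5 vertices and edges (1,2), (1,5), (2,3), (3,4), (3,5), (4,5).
1 (components: {1, 2, 3, 4, 5})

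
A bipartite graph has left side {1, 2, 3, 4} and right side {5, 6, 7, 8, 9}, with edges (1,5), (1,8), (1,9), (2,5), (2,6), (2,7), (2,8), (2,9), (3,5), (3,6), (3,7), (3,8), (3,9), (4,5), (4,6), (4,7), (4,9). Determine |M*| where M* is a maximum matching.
4 (matching: (1,9), (2,8), (3,7), (4,6); upper bound min(|L|,|R|) = min(4,5) = 4)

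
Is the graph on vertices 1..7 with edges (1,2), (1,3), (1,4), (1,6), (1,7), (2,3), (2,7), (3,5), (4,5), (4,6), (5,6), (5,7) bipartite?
No (odd cycle of length 3: 6 -> 1 -> 4 -> 6)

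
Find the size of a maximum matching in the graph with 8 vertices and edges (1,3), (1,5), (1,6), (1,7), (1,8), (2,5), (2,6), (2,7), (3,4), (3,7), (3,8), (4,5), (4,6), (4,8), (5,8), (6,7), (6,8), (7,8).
4 (matching: (1,5), (2,6), (3,7), (4,8); upper bound floor(n/2) = floor(8/2) = 4)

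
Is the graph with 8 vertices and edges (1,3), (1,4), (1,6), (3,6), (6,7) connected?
No, it has 4 components: {1, 3, 4, 6, 7}, {2}, {5}, {8}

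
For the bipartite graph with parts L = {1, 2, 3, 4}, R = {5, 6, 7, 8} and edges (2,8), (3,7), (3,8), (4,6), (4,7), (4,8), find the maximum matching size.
3 (matching: (2,8), (3,7), (4,6); upper bound min(|L|,|R|) = min(4,4) = 4)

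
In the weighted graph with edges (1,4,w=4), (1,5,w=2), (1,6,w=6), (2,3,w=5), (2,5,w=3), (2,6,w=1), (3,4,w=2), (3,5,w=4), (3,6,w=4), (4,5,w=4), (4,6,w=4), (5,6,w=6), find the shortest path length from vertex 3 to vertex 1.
6 (path: 3 -> 4 -> 1; weights 2 + 4 = 6)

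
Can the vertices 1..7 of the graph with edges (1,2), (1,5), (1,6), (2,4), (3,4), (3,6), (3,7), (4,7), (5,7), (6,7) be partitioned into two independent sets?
No (odd cycle of length 5: 7 -> 5 -> 1 -> 2 -> 4 -> 7)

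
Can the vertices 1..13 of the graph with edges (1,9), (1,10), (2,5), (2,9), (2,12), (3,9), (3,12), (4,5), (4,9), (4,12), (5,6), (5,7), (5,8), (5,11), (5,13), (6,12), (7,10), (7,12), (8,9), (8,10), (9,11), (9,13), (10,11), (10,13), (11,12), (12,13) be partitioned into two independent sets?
Yes. Partition: {1, 2, 3, 4, 6, 7, 8, 11, 13}, {5, 9, 10, 12}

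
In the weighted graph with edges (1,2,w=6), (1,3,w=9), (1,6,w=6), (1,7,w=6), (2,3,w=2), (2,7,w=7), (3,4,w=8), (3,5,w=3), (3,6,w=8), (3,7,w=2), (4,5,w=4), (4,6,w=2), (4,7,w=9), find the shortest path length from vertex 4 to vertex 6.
2 (path: 4 -> 6; weights 2 = 2)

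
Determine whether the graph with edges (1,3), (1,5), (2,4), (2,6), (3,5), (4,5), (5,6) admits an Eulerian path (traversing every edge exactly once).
Yes — and in fact it has an Eulerian circuit (the graph is connected and all 6 vertices have even degree)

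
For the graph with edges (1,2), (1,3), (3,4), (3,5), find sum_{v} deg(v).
8 (handshake: sum of degrees = 2|E| = 2 x 4 = 8)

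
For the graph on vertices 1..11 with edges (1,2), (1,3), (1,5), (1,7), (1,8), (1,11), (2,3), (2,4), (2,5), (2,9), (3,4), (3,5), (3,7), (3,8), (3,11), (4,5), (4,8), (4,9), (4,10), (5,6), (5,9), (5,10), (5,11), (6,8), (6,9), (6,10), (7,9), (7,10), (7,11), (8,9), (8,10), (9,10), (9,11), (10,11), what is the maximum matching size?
5 (matching: (1,7), (2,4), (5,6), (8,10), (9,11); upper bound floor(n/2) = floor(11/2) = 5)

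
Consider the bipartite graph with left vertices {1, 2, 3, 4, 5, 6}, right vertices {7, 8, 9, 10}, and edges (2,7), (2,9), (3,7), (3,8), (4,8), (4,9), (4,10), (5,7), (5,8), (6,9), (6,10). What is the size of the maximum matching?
4 (matching: (2,9), (3,8), (4,10), (5,7); upper bound min(|L|,|R|) = min(6,4) = 4)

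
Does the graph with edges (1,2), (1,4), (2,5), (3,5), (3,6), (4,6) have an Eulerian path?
Yes — and in fact it has an Eulerian circuit (the graph is connected and all 6 vertices have even degree)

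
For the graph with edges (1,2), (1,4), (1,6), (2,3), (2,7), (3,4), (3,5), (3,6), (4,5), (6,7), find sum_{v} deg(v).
20 (handshake: sum of degrees = 2|E| = 2 x 10 = 20)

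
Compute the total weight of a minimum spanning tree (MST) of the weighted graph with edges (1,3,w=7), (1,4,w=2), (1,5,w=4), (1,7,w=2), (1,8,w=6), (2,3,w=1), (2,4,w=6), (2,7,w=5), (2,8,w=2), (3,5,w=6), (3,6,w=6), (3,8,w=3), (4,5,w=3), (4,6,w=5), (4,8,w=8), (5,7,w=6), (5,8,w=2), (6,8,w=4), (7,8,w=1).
14 (MST edges: (1,4,w=2), (1,7,w=2), (2,3,w=1), (2,8,w=2), (5,8,w=2), (6,8,w=4), (7,8,w=1); sum of weights 2 + 2 + 1 + 2 + 2 + 4 + 1 = 14)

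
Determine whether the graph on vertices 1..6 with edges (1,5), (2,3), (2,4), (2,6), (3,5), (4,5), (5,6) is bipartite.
Yes. Partition: {1, 3, 4, 6}, {2, 5}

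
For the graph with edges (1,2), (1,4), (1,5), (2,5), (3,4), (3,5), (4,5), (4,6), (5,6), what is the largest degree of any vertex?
5 (attained at vertex 5)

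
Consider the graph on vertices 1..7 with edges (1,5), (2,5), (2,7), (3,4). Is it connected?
No, it has 3 components: {1, 2, 5, 7}, {3, 4}, {6}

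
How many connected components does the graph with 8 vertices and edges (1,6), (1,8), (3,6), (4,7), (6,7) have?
3 (components: {1, 3, 4, 6, 7, 8}, {2}, {5})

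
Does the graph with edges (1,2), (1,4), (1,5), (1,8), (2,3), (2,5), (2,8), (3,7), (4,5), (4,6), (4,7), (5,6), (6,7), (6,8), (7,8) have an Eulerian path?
Yes — and in fact it has an Eulerian circuit (the graph is connected and all 8 vertices have even degree)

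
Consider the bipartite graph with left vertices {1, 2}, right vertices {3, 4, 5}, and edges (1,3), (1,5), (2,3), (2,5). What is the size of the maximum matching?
2 (matching: (1,5), (2,3); upper bound min(|L|,|R|) = min(2,3) = 2)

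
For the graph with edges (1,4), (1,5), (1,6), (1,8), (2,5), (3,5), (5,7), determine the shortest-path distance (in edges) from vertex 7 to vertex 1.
2 (path: 7 -> 5 -> 1, 2 edges)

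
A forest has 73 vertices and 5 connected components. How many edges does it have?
68 (Each of the 5 component trees on V_i vertices has V_i - 1 edges; summing gives V - C = 73 - 5 = 68)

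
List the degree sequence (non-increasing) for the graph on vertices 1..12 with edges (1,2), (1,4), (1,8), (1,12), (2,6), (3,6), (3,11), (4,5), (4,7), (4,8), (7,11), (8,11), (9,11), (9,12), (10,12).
[4, 4, 4, 3, 3, 2, 2, 2, 2, 2, 1, 1] (degrees: deg(1)=4, deg(2)=2, deg(3)=2, deg(4)=4, deg(5)=1, deg(6)=2, deg(7)=2, deg(8)=3, deg(9)=2, deg(10)=1, deg(11)=4, deg(12)=3)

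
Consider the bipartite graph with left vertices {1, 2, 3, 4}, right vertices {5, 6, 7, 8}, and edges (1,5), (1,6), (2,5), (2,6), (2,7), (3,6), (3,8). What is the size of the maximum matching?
3 (matching: (1,6), (2,7), (3,8); upper bound min(|L|,|R|) = min(4,4) = 4)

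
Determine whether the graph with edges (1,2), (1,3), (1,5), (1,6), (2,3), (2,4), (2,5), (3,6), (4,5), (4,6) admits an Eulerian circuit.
No (4 vertices have odd degree: {3, 4, 5, 6}; Eulerian circuit requires 0)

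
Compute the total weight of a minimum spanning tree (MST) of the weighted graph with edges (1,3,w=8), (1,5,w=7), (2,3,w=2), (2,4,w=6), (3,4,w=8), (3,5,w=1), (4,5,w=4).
14 (MST edges: (1,5,w=7), (2,3,w=2), (3,5,w=1), (4,5,w=4); sum of weights 7 + 2 + 1 + 4 = 14)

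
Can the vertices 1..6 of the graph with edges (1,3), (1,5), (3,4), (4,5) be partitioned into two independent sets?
Yes. Partition: {1, 2, 4, 6}, {3, 5}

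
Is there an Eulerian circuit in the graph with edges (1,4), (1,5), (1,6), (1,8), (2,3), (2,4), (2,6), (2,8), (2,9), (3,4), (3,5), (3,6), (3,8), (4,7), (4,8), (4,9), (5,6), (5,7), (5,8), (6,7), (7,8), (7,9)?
No (6 vertices have odd degree: {2, 3, 5, 6, 7, 9}; Eulerian circuit requires 0)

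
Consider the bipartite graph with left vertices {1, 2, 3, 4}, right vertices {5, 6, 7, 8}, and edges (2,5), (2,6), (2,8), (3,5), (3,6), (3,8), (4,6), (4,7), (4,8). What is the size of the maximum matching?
3 (matching: (2,8), (3,6), (4,7); upper bound min(|L|,|R|) = min(4,4) = 4)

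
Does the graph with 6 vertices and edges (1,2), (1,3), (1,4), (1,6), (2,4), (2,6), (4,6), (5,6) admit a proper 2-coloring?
No (odd cycle of length 3: 6 -> 1 -> 2 -> 6)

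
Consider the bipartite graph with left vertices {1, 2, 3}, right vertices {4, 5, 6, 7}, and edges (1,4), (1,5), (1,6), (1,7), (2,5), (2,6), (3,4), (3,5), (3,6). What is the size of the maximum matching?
3 (matching: (1,7), (2,6), (3,5); upper bound min(|L|,|R|) = min(3,4) = 3)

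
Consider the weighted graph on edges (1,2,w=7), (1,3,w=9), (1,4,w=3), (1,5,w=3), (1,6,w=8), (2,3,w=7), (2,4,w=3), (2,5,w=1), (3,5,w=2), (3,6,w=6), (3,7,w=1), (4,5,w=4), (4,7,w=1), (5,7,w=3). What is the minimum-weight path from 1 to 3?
5 (path: 1 -> 5 -> 3; weights 3 + 2 = 5)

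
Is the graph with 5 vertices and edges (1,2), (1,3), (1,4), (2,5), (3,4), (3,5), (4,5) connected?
Yes (BFS from 1 visits [1, 2, 3, 4, 5] — all 5 vertices reached)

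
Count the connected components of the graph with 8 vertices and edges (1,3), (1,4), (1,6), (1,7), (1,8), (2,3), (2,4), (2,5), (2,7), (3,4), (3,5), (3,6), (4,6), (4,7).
1 (components: {1, 2, 3, 4, 5, 6, 7, 8})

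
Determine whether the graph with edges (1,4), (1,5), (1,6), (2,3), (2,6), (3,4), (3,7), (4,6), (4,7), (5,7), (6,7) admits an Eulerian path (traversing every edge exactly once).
Yes (the graph is connected and exactly 2 vertices have odd degree: {1, 3}; any Eulerian path must start and end at those)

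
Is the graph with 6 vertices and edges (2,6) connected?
No, it has 5 components: {1}, {2, 6}, {3}, {4}, {5}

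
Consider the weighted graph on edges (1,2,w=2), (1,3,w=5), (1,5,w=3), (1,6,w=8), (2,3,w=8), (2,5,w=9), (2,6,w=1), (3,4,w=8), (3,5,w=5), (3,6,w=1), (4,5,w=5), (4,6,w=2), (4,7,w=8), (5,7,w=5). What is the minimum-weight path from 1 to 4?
5 (path: 1 -> 2 -> 6 -> 4; weights 2 + 1 + 2 = 5)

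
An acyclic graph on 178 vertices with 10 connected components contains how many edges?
168 (Each of the 10 component trees on V_i vertices has V_i - 1 edges; summing gives V - C = 178 - 10 = 168)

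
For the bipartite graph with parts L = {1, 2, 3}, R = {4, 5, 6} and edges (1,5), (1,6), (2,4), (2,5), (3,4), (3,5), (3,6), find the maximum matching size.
3 (matching: (1,6), (2,5), (3,4); upper bound min(|L|,|R|) = min(3,3) = 3)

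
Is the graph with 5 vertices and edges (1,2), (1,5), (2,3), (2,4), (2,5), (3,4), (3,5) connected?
Yes (BFS from 1 visits [1, 2, 5, 3, 4] — all 5 vertices reached)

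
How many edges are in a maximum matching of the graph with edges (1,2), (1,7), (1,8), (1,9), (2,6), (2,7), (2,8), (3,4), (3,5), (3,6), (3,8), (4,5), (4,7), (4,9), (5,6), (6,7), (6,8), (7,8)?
4 (matching: (1,7), (3,5), (4,9), (6,8); upper bound floor(n/2) = floor(9/2) = 4)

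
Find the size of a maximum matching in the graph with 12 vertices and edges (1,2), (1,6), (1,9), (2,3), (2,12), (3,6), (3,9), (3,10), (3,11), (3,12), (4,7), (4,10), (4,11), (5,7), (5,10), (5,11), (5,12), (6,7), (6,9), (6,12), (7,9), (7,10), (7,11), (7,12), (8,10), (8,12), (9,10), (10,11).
6 (matching: (1,9), (2,3), (4,11), (5,7), (6,12), (8,10); upper bound floor(n/2) = floor(12/2) = 6)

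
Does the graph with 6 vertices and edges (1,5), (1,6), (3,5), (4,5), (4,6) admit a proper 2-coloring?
Yes. Partition: {1, 2, 3, 4}, {5, 6}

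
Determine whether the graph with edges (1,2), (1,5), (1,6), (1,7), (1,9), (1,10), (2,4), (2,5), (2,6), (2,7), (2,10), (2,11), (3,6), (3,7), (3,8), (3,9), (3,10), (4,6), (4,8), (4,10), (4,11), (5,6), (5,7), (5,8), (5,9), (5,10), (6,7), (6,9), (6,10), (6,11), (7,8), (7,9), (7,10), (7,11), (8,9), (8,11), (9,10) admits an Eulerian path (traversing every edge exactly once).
No (8 vertices have odd degree: {2, 3, 4, 5, 6, 7, 9, 11}; Eulerian path requires 0 or 2)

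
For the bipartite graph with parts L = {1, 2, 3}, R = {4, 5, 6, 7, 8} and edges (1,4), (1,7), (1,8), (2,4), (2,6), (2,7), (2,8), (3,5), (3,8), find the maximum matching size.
3 (matching: (1,7), (2,6), (3,8); upper bound min(|L|,|R|) = min(3,5) = 3)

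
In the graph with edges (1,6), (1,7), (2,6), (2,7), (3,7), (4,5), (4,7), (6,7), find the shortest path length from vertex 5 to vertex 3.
3 (path: 5 -> 4 -> 7 -> 3, 3 edges)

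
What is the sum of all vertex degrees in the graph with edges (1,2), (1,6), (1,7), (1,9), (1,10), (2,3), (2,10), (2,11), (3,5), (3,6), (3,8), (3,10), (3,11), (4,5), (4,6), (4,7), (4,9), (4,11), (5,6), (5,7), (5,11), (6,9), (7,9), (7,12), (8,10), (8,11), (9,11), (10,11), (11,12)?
58 (handshake: sum of degrees = 2|E| = 2 x 29 = 58)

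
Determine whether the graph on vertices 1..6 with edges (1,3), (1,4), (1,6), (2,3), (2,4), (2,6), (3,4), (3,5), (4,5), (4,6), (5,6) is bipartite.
No (odd cycle of length 3: 6 -> 1 -> 4 -> 6)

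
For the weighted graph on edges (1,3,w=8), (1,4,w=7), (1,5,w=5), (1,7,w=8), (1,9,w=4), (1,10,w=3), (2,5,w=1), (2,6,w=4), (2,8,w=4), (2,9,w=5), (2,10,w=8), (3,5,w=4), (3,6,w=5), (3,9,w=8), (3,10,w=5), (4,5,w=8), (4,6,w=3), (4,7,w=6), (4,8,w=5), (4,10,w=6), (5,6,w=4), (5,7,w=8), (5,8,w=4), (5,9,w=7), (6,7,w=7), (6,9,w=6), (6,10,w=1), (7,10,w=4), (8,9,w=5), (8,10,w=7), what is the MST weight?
28 (MST edges: (1,9,w=4), (1,10,w=3), (2,5,w=1), (2,6,w=4), (2,8,w=4), (3,5,w=4), (4,6,w=3), (6,10,w=1), (7,10,w=4); sum of weights 4 + 3 + 1 + 4 + 4 + 4 + 3 + 1 + 4 = 28)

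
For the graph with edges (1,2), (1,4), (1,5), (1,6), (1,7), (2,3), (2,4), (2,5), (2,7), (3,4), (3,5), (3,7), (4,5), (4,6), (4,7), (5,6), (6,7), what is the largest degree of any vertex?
6 (attained at vertex 4)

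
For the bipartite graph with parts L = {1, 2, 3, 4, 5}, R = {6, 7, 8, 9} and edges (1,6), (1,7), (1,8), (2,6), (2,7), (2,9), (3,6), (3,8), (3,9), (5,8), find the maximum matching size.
4 (matching: (1,6), (2,7), (3,9), (5,8); upper bound min(|L|,|R|) = min(5,4) = 4)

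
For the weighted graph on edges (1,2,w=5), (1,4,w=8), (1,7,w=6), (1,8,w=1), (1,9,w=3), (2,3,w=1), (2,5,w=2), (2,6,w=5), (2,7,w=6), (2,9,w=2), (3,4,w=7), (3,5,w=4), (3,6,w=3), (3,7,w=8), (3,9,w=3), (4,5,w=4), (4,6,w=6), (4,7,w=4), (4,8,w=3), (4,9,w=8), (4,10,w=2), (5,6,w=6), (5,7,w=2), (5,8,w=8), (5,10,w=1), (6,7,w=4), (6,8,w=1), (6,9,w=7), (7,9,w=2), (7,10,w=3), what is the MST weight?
15 (MST edges: (1,8,w=1), (1,9,w=3), (2,3,w=1), (2,5,w=2), (2,9,w=2), (4,10,w=2), (5,7,w=2), (5,10,w=1), (6,8,w=1); sum of weights 1 + 3 + 1 + 2 + 2 + 2 + 2 + 1 + 1 = 15)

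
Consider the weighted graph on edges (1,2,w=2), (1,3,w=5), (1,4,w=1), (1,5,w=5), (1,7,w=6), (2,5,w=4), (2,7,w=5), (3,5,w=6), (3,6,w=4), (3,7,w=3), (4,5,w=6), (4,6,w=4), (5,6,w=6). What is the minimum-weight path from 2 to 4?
3 (path: 2 -> 1 -> 4; weights 2 + 1 = 3)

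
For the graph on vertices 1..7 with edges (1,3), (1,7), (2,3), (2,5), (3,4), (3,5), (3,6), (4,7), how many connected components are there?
1 (components: {1, 2, 3, 4, 5, 6, 7})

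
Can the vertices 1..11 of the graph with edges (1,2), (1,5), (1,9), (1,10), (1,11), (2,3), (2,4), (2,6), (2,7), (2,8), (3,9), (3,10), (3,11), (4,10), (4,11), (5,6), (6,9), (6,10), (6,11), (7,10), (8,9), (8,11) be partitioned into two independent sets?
Yes. Partition: {1, 3, 4, 6, 7, 8}, {2, 5, 9, 10, 11}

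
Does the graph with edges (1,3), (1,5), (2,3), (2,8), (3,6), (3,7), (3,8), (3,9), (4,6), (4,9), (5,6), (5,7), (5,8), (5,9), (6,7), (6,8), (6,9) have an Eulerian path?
Yes (the graph is connected and exactly 2 vertices have odd degree: {5, 7}; any Eulerian path must start and end at those)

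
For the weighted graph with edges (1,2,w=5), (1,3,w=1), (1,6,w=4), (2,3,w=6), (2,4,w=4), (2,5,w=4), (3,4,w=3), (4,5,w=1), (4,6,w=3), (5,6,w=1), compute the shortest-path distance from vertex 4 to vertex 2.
4 (path: 4 -> 2; weights 4 = 4)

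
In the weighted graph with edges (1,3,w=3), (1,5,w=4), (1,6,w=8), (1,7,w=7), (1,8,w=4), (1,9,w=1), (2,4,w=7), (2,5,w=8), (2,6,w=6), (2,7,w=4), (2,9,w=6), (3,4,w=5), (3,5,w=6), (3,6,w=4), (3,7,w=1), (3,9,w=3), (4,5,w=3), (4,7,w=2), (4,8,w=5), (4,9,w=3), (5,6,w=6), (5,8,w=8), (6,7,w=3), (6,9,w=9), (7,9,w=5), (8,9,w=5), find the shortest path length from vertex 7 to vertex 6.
3 (path: 7 -> 6; weights 3 = 3)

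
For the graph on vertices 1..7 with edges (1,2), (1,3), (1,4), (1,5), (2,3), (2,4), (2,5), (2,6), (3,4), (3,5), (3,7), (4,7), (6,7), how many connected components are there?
1 (components: {1, 2, 3, 4, 5, 6, 7})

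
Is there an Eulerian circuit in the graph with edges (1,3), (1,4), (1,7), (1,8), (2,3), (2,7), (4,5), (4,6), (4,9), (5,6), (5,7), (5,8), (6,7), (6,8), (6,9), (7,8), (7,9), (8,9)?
No (2 vertices have odd degree: {6, 8}; Eulerian circuit requires 0)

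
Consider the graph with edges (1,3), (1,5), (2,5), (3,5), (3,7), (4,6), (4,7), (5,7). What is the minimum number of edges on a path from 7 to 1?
2 (path: 7 -> 5 -> 1, 2 edges)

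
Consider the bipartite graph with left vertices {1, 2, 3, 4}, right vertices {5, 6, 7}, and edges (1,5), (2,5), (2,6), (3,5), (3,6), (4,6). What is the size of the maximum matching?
2 (matching: (1,5), (2,6); upper bound min(|L|,|R|) = min(4,3) = 3)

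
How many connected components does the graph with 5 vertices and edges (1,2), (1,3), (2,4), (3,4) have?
2 (components: {1, 2, 3, 4}, {5})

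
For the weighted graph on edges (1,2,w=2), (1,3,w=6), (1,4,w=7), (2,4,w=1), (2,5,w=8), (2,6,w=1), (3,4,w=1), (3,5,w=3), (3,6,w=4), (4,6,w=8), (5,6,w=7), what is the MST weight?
8 (MST edges: (1,2,w=2), (2,4,w=1), (2,6,w=1), (3,4,w=1), (3,5,w=3); sum of weights 2 + 1 + 1 + 1 + 3 = 8)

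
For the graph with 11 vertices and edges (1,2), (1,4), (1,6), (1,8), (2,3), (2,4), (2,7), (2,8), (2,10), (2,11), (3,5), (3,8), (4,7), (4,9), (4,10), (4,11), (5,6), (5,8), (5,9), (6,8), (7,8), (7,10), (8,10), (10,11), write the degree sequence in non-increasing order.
[7, 7, 6, 5, 4, 4, 4, 3, 3, 3, 2] (degrees: deg(1)=4, deg(2)=7, deg(3)=3, deg(4)=6, deg(5)=4, deg(6)=3, deg(7)=4, deg(8)=7, deg(9)=2, deg(10)=5, deg(11)=3)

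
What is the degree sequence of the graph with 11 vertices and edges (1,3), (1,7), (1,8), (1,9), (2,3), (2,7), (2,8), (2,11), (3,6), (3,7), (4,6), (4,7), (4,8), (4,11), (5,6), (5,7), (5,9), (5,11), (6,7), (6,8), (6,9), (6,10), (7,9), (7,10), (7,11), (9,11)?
[9, 7, 5, 5, 4, 4, 4, 4, 4, 4, 2] (degrees: deg(1)=4, deg(2)=4, deg(3)=4, deg(4)=4, deg(5)=4, deg(6)=7, deg(7)=9, deg(8)=4, deg(9)=5, deg(10)=2, deg(11)=5)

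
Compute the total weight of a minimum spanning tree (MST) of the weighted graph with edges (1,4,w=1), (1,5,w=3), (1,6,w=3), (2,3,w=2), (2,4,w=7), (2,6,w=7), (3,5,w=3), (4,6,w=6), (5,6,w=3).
12 (MST edges: (1,4,w=1), (1,5,w=3), (1,6,w=3), (2,3,w=2), (3,5,w=3); sum of weights 1 + 3 + 3 + 2 + 3 = 12)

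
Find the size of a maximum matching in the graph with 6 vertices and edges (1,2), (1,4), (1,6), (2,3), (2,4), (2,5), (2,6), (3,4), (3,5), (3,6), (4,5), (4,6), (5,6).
3 (matching: (1,4), (2,6), (3,5); upper bound floor(n/2) = floor(6/2) = 3)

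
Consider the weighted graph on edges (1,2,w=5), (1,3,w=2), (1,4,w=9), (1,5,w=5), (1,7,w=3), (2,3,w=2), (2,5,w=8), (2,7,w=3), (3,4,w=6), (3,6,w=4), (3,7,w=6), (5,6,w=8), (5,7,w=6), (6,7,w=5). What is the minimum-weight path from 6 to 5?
8 (path: 6 -> 5; weights 8 = 8)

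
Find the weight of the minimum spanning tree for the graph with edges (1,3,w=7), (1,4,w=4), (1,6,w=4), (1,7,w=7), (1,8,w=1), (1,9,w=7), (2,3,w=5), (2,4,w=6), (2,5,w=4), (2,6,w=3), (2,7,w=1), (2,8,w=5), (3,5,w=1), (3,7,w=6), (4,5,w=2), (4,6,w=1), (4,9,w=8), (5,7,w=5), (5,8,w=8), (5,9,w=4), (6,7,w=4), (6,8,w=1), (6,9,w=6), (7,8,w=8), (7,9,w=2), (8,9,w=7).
12 (MST edges: (1,8,w=1), (2,6,w=3), (2,7,w=1), (3,5,w=1), (4,5,w=2), (4,6,w=1), (6,8,w=1), (7,9,w=2); sum of weights 1 + 3 + 1 + 1 + 2 + 1 + 1 + 2 = 12)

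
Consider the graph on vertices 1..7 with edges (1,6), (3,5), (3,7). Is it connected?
No, it has 4 components: {1, 6}, {2}, {3, 5, 7}, {4}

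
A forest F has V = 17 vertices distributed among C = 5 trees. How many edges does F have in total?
12 (Each of the 5 component trees on V_i vertices has V_i - 1 edges; summing gives V - C = 17 - 5 = 12)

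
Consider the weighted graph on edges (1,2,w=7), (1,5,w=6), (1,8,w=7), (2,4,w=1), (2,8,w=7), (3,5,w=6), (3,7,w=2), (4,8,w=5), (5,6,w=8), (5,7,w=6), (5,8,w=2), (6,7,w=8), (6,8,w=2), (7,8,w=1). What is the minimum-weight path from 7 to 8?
1 (path: 7 -> 8; weights 1 = 1)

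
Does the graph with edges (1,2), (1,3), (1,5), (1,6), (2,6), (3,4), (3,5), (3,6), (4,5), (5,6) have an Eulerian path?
Yes — and in fact it has an Eulerian circuit (the graph is connected and all 6 vertices have even degree)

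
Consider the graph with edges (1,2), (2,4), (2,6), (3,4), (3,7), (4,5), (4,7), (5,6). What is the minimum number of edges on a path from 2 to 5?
2 (path: 2 -> 4 -> 5, 2 edges)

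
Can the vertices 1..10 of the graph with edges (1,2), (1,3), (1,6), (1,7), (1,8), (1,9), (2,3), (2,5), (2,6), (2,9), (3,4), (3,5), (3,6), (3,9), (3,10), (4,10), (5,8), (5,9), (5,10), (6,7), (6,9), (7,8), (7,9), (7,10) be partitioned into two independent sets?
No (odd cycle of length 3: 3 -> 1 -> 2 -> 3)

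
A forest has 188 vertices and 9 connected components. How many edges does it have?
179 (Each of the 9 component trees on V_i vertices has V_i - 1 edges; summing gives V - C = 188 - 9 = 179)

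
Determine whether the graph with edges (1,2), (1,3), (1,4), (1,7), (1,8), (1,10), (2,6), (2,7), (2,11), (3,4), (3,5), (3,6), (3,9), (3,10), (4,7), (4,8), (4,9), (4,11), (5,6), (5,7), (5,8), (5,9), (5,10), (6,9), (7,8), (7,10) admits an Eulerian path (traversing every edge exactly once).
Yes — and in fact it has an Eulerian circuit (the graph is connected and all 11 vertices have even degree)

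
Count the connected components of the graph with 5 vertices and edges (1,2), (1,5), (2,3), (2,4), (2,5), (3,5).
1 (components: {1, 2, 3, 4, 5})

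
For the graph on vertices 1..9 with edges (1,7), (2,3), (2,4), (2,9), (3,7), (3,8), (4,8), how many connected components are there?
3 (components: {1, 2, 3, 4, 7, 8, 9}, {5}, {6})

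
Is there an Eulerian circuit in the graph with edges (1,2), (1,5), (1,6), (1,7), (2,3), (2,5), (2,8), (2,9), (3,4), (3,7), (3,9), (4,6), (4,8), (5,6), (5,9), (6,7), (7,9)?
No (2 vertices have odd degree: {2, 4}; Eulerian circuit requires 0)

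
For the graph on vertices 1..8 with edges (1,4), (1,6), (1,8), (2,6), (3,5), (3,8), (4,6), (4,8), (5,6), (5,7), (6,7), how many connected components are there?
1 (components: {1, 2, 3, 4, 5, 6, 7, 8})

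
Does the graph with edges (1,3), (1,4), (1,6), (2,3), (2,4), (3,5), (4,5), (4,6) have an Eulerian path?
Yes (the graph is connected and exactly 2 vertices have odd degree: {1, 3}; any Eulerian path must start and end at those)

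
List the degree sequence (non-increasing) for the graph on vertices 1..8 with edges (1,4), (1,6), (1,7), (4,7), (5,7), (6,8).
[3, 3, 2, 2, 1, 1, 0, 0] (degrees: deg(1)=3, deg(2)=0, deg(3)=0, deg(4)=2, deg(5)=1, deg(6)=2, deg(7)=3, deg(8)=1)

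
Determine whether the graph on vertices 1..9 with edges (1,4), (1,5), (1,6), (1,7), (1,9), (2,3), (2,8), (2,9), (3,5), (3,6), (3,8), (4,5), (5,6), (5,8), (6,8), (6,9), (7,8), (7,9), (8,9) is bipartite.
No (odd cycle of length 3: 5 -> 1 -> 4 -> 5)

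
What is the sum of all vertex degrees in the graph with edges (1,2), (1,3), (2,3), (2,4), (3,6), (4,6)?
12 (handshake: sum of degrees = 2|E| = 2 x 6 = 12)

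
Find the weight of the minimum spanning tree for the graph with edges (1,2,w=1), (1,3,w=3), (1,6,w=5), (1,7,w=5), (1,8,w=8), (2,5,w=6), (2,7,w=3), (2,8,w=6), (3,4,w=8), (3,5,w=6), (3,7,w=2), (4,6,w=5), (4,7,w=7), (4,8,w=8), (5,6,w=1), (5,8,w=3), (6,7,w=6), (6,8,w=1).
18 (MST edges: (1,2,w=1), (1,3,w=3), (1,6,w=5), (3,7,w=2), (4,6,w=5), (5,6,w=1), (6,8,w=1); sum of weights 1 + 3 + 5 + 2 + 5 + 1 + 1 = 18)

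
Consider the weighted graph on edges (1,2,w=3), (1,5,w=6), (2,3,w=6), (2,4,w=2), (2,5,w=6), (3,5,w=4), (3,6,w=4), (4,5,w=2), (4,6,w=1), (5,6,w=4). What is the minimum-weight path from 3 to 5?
4 (path: 3 -> 5; weights 4 = 4)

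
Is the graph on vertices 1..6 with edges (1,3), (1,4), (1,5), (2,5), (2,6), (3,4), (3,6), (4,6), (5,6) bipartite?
No (odd cycle of length 3: 3 -> 1 -> 4 -> 3)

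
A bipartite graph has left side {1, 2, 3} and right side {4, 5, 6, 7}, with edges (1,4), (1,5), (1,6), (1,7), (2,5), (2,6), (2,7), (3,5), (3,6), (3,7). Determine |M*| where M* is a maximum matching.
3 (matching: (1,7), (2,6), (3,5); upper bound min(|L|,|R|) = min(3,4) = 3)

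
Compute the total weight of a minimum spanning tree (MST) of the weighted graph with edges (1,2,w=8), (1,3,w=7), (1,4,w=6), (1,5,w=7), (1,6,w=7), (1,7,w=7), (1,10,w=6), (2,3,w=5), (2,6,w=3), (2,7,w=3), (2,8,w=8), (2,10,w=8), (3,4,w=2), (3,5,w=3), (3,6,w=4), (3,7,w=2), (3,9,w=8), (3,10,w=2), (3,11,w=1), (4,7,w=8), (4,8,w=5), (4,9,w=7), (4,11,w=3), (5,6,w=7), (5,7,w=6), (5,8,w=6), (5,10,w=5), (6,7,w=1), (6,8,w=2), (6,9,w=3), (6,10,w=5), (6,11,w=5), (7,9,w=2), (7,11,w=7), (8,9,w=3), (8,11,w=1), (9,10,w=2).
23 (MST edges: (1,4,w=6), (2,7,w=3), (3,4,w=2), (3,5,w=3), (3,7,w=2), (3,10,w=2), (3,11,w=1), (6,7,w=1), (7,9,w=2), (8,11,w=1); sum of weights 6 + 3 + 2 + 3 + 2 + 2 + 1 + 1 + 2 + 1 = 23)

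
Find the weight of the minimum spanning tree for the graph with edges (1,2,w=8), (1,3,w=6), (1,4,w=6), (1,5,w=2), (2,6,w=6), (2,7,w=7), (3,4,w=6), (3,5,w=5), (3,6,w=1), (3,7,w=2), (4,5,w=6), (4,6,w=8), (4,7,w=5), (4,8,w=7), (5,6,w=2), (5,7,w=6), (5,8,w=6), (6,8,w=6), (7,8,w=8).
24 (MST edges: (1,5,w=2), (2,6,w=6), (3,6,w=1), (3,7,w=2), (4,7,w=5), (5,6,w=2), (5,8,w=6); sum of weights 2 + 6 + 1 + 2 + 5 + 2 + 6 = 24)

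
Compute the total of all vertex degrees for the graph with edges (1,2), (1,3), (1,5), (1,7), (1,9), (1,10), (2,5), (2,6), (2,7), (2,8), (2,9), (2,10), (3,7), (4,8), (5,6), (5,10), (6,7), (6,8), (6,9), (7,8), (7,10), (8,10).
44 (handshake: sum of degrees = 2|E| = 2 x 22 = 44)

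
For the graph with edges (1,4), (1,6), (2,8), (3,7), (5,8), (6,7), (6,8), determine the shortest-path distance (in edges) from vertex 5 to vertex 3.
4 (path: 5 -> 8 -> 6 -> 7 -> 3, 4 edges)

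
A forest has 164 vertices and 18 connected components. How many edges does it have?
146 (Each of the 18 component trees on V_i vertices has V_i - 1 edges; summing gives V - C = 164 - 18 = 146)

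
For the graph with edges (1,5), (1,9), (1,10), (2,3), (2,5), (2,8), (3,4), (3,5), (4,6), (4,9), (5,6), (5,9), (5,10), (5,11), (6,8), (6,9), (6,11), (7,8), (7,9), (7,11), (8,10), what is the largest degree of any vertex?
7 (attained at vertex 5)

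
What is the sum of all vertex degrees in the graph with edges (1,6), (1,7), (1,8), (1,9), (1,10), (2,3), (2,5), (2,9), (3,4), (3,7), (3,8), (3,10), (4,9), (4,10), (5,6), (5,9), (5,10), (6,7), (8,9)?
38 (handshake: sum of degrees = 2|E| = 2 x 19 = 38)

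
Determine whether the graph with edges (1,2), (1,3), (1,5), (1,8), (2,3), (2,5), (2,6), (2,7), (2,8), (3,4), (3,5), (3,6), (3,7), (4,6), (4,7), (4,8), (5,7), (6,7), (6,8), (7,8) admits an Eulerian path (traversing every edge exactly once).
Yes (the graph is connected and exactly 2 vertices have odd degree: {6, 8}; any Eulerian path must start and end at those)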